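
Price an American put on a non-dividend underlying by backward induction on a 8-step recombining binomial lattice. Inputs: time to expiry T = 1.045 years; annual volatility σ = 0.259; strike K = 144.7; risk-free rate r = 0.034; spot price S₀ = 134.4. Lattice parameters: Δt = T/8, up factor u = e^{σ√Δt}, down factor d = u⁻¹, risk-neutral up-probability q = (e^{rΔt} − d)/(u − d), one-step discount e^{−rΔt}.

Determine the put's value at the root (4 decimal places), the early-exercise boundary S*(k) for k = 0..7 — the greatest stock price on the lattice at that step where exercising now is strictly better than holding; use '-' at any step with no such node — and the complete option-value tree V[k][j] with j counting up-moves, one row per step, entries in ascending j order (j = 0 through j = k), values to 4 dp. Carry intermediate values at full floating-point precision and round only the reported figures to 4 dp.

price = 18.3690
boundary = - - - 101.4937 111.4532 101.4937 111.4532 122.3900
tree:
18.3690
25.2457 11.6656
33.6072 17.1207 6.3220
43.2063 24.3206 10.0832 2.6225
52.2758 33.2468 15.6235 4.6405 0.6306
60.5349 43.2063 23.3375 8.0594 1.2677 0.0000
68.0559 52.2758 33.2468 13.6499 2.5486 0.0000 0.0000
74.9049 60.5349 43.2063 22.3100 5.1235 0.0000 0.0000 0.0000
81.1418 68.0559 52.2758 33.2468 10.3000 0.0000 0.0000 0.0000 0.0000

Δt=0.13062  u=1.09813  d=0.91064  q=0.50036  discount=0.99557
step 8 (expiry): payoffs max(K−S,0) = 81.1418 68.0559 52.2758 33.2468 10.3000 0.0000 0.0000 0.0000 0.0000
step 7: (k=7,j=0): S=69.7951, (K−S)⁺=74.9049, hold=74.2636 ⇒ V=74.9049 exercise | (k=7,j=1): S=84.1651, (K−S)⁺=60.5349, hold=59.8937 ⇒ V=60.5349 exercise | (k=7,j=2): S=101.4937, (K−S)⁺=43.2063, hold=42.5651 ⇒ V=43.2063 exercise | (k=7,j=3): S=122.3900, (K−S)⁺=22.3100, hold=21.6688 ⇒ V=22.3100 exercise | (k=7,j=4): S=147.5886, (K−S)⁺=0.0000, hold=5.1235 ⇒ V=5.1235 continue | (k=7,j=5): S=177.9752, (K−S)⁺=0.0000, hold=0.0000 ⇒ V=0.0000 continue | (k=7,j=6): S=214.6181, (K−S)⁺=0.0000, hold=0.0000 ⇒ V=0.0000 continue | (k=7,j=7): S=258.8054, (K−S)⁺=0.0000, hold=0.0000 ⇒ V=0.0000 continue  boundary S*=122.3900
step 6: (k=6,j=0): S=76.6441, (K−S)⁺=68.0559, hold=67.4147 ⇒ V=68.0559 exercise | (k=6,j=1): S=92.4242, (K−S)⁺=52.2758, hold=51.6346 ⇒ V=52.2758 exercise | (k=6,j=2): S=111.4532, (K−S)⁺=33.2468, hold=32.6056 ⇒ V=33.2468 exercise | (k=6,j=3): S=134.4000, (K−S)⁺=10.3000, hold=13.6499 ⇒ V=13.6499 continue | (k=6,j=4): S=162.0713, (K−S)⁺=0.0000, hold=2.5486 ⇒ V=2.5486 continue | (k=6,j=5): S=195.4398, (K−S)⁺=0.0000, hold=0.0000 ⇒ V=0.0000 continue | (k=6,j=6): S=235.6784, (K−S)⁺=0.0000, hold=0.0000 ⇒ V=0.0000 continue  boundary S*=111.4532
step 5: (k=5,j=0): S=84.1651, (K−S)⁺=60.5349, hold=59.8937 ⇒ V=60.5349 exercise | (k=5,j=1): S=101.4937, (K−S)⁺=43.2063, hold=42.5651 ⇒ V=43.2063 exercise | (k=5,j=2): S=122.3900, (K−S)⁺=22.3100, hold=23.3375 ⇒ V=23.3375 continue | (k=5,j=3): S=147.5886, (K−S)⁺=0.0000, hold=8.0594 ⇒ V=8.0594 continue | (k=5,j=4): S=177.9752, (K−S)⁺=0.0000, hold=1.2677 ⇒ V=1.2677 continue | (k=5,j=5): S=214.6181, (K−S)⁺=0.0000, hold=0.0000 ⇒ V=0.0000 continue  boundary S*=101.4937
step 4: (k=4,j=0): S=92.4242, (K−S)⁺=52.2758, hold=51.6346 ⇒ V=52.2758 exercise | (k=4,j=1): S=111.4532, (K−S)⁺=33.2468, hold=33.1174 ⇒ V=33.2468 exercise | (k=4,j=2): S=134.4000, (K−S)⁺=10.3000, hold=15.6235 ⇒ V=15.6235 continue | (k=4,j=3): S=162.0713, (K−S)⁺=0.0000, hold=4.6405 ⇒ V=4.6405 continue | (k=4,j=4): S=195.4398, (K−S)⁺=0.0000, hold=0.6306 ⇒ V=0.6306 continue  boundary S*=111.4532
step 3: (k=3,j=0): S=101.4937, (K−S)⁺=43.2063, hold=42.5651 ⇒ V=43.2063 exercise | (k=3,j=1): S=122.3900, (K−S)⁺=22.3100, hold=24.3206 ⇒ V=24.3206 continue | (k=3,j=2): S=147.5886, (K−S)⁺=0.0000, hold=10.0832 ⇒ V=10.0832 continue | (k=3,j=3): S=177.9752, (K−S)⁺=0.0000, hold=2.6225 ⇒ V=2.6225 continue  boundary S*=101.4937
step 2: (k=2,j=0): S=111.4532, (K−S)⁺=33.2468, hold=33.6072 ⇒ V=33.6072 continue | (k=2,j=1): S=134.4000, (K−S)⁺=10.3000, hold=17.1207 ⇒ V=17.1207 continue | (k=2,j=2): S=162.0713, (K−S)⁺=0.0000, hold=6.3220 ⇒ V=6.3220 continue  boundary S*=-
step 1: (k=1,j=0): S=122.3900, (K−S)⁺=22.3100, hold=25.2457 ⇒ V=25.2457 continue | (k=1,j=1): S=147.5886, (K−S)⁺=0.0000, hold=11.6656 ⇒ V=11.6656 continue  boundary S*=-
step 0: (k=0,j=0): S=134.4000, (K−S)⁺=10.3000, hold=18.3690 ⇒ V=18.3690 continue  boundary S*=-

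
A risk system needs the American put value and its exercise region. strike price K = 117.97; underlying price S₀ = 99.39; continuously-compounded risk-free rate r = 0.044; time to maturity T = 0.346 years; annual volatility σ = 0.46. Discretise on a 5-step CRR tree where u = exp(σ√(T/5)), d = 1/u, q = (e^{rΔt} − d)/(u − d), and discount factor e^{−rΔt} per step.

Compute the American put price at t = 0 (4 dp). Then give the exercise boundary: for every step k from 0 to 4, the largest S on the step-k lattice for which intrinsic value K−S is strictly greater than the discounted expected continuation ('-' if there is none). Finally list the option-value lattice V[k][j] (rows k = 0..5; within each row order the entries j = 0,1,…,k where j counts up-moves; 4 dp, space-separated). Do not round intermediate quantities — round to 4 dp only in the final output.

price = 22.4188
boundary = - - 78.0256 88.0623 99.3900
tree:
22.4188
30.5864 13.7954
39.9444 20.7372 6.4328
48.8371 29.9077 11.0268 1.5434
56.7164 39.9444 18.5800 2.9907 0.0000
63.6976 48.8371 29.9077 5.7952 0.0000 0.0000

Δt=0.06920  u=1.12863  d=0.88603  q=0.48235  discount=0.99696
step 5 (expiry): payoffs max(K−S,0) = 63.6976 48.8371 29.9077 5.7952 0.0000 0.0000
step 4: (k=4,j=0): S=61.2536, (K−S)⁺=56.7164, hold=56.3577 ⇒ V=56.7164 exercise | (k=4,j=1): S=78.0256, (K−S)⁺=39.9444, hold=39.5857 ⇒ V=39.9444 exercise | (k=4,j=2): S=99.3900, (K−S)⁺=18.5800, hold=18.2214 ⇒ V=18.5800 exercise | (k=4,j=3): S=126.6042, (K−S)⁺=0.0000, hold=2.9907 ⇒ V=2.9907 continue | (k=4,j=4): S=161.2700, (K−S)⁺=0.0000, hold=0.0000 ⇒ V=0.0000 continue  boundary S*=99.3900
step 3: (k=3,j=0): S=69.1329, (K−S)⁺=48.8371, hold=48.4785 ⇒ V=48.8371 exercise | (k=3,j=1): S=88.0623, (K−S)⁺=29.9077, hold=29.5491 ⇒ V=29.9077 exercise | (k=3,j=2): S=112.1748, (K−S)⁺=5.7952, hold=11.0268 ⇒ V=11.0268 continue | (k=3,j=3): S=142.8897, (K−S)⁺=0.0000, hold=1.5434 ⇒ V=1.5434 continue  boundary S*=88.0623
step 2: (k=2,j=0): S=78.0256, (K−S)⁺=39.9444, hold=39.5857 ⇒ V=39.9444 exercise | (k=2,j=1): S=99.3900, (K−S)⁺=18.5800, hold=20.7372 ⇒ V=20.7372 continue | (k=2,j=2): S=126.6042, (K−S)⁺=0.0000, hold=6.4328 ⇒ V=6.4328 continue  boundary S*=78.0256
step 1: (k=1,j=0): S=88.0623, (K−S)⁺=29.9077, hold=30.5864 ⇒ V=30.5864 continue | (k=1,j=1): S=112.1748, (K−S)⁺=5.7952, hold=13.7954 ⇒ V=13.7954 continue  boundary S*=-
step 0: (k=0,j=0): S=99.3900, (K−S)⁺=18.5800, hold=22.4188 ⇒ V=22.4188 continue  boundary S*=-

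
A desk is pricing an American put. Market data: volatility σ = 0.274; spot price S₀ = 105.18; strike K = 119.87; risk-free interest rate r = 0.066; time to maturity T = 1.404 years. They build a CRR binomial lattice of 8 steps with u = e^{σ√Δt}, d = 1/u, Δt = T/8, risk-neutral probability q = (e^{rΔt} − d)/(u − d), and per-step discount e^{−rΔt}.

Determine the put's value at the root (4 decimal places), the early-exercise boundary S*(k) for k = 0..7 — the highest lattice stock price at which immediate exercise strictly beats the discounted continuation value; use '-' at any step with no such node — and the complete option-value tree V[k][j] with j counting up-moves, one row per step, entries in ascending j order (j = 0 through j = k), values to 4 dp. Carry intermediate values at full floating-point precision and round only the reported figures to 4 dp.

params: Δt=0.17550 u=1.12163 d=0.89156 q=0.52197 e^(-rΔt)=0.98848
t_8 payoffs: 77.8820 67.0465 53.4147 36.2652 14.6900 0.0000 0.0000 0.0000 0.0000
t_7: node(7,0) S=47.0952 payoff=72.7748 vs cont=71.3944 → 72.7748 [stop]  node(7,1) S=59.2486 payoff=60.6214 vs cont=59.2409 → 60.6214 [stop]  node(7,2) S=74.5384 payoff=45.3316 vs cont=43.9511 → 45.3316 [stop]  node(7,3) S=93.7740 payoff=26.0960 vs cont=24.7156 → 26.0960 [stop]  node(7,4) S=117.9734 payoff=1.8966 vs cont=6.9414 → 6.9414 [wait]  node(7,5) S=148.4178 payoff=0.0000 vs cont=0.0000 → 0.0000 [wait]  node(7,6) S=186.7187 payoff=0.0000 vs cont=0.0000 → 0.0000 [wait]  node(7,7) S=234.9037 payoff=0.0000 vs cont=0.0000 → 0.0000 [wait]  ⇒ S*(7)=93.7740
t_6: node(6,0) S=52.8235 payoff=67.0465 vs cont=65.6660 → 67.0465 [stop]  node(6,1) S=66.4553 payoff=53.4147 vs cont=52.0343 → 53.4147 [stop]  node(6,2) S=83.6048 payoff=36.2652 vs cont=34.8847 → 36.2652 [stop]  node(6,3) S=105.1800 payoff=14.6900 vs cont=15.9125 → 15.9125 [wait]  node(6,4) S=132.3229 payoff=0.0000 vs cont=3.2800 → 3.2800 [wait]  node(6,5) S=166.4704 payoff=0.0000 vs cont=0.0000 → 0.0000 [wait]  node(6,6) S=209.4300 payoff=0.0000 vs cont=0.0000 → 0.0000 [wait]  ⇒ S*(6)=83.6048
t_5: node(5,0) S=59.2486 payoff=60.6214 vs cont=59.2409 → 60.6214 [stop]  node(5,1) S=74.5384 payoff=45.3316 vs cont=43.9511 → 45.3316 [stop]  node(5,2) S=93.7740 payoff=26.0960 vs cont=25.3463 → 26.0960 [stop]  node(5,3) S=117.9734 payoff=1.8966 vs cont=9.2113 → 9.2113 [wait]  node(5,4) S=148.4178 payoff=0.0000 vs cont=1.5499 → 1.5499 [wait]  node(5,5) S=186.7187 payoff=0.0000 vs cont=0.0000 → 0.0000 [wait]  ⇒ S*(5)=93.7740
t_4: node(4,0) S=66.4553 payoff=53.4147 vs cont=52.0343 → 53.4147 [stop]  node(4,1) S=83.6048 payoff=36.2652 vs cont=34.8847 → 36.2652 [stop]  node(4,2) S=105.1800 payoff=14.6900 vs cont=17.0837 → 17.0837 [wait]  node(4,3) S=132.3229 payoff=0.0000 vs cont=5.1522 → 5.1522 [wait]  node(4,4) S=166.4704 payoff=0.0000 vs cont=0.7323 → 0.7323 [wait]  ⇒ S*(4)=83.6048
t_3: node(3,0) S=74.5384 payoff=45.3316 vs cont=43.9511 → 45.3316 [stop]  node(3,1) S=93.7740 payoff=26.0960 vs cont=25.9506 → 26.0960 [stop]  node(3,2) S=117.9734 payoff=1.8966 vs cont=10.7308 → 10.7308 [wait]  node(3,3) S=148.4178 payoff=0.0000 vs cont=2.8124 → 2.8124 [wait]  ⇒ S*(3)=93.7740
t_2: node(2,0) S=83.6048 payoff=36.2652 vs cont=34.8847 → 36.2652 [stop]  node(2,1) S=105.1800 payoff=14.6900 vs cont=17.8676 → 17.8676 [wait]  node(2,2) S=132.3229 payoff=0.0000 vs cont=6.5216 → 6.5216 [wait]  ⇒ S*(2)=83.6048
t_1: node(1,0) S=93.7740 payoff=26.0960 vs cont=26.3551 → 26.3551 [wait]  node(1,1) S=117.9734 payoff=1.8966 vs cont=11.8078 → 11.8078 [wait]  ⇒ S*(1)=-
t_0: node(0,0) S=105.1800 payoff=14.6900 vs cont=18.5458 → 18.5458 [wait]  ⇒ S*(0)=-

price = 18.5458
boundary = - - 83.6048 93.7740 83.6048 93.7740 83.6048 93.7740
tree:
18.5458
26.3551 11.8078
36.2652 17.8676 6.5216
45.3316 26.0960 10.7308 2.8124
53.4147 36.2652 17.0837 5.1522 0.7323
60.6214 45.3316 26.0960 9.2113 1.5499 0.0000
67.0465 53.4147 36.2652 15.9125 3.2800 0.0000 0.0000
72.7748 60.6214 45.3316 26.0960 6.9414 0.0000 0.0000 0.0000
77.8820 67.0465 53.4147 36.2652 14.6900 0.0000 0.0000 0.0000 0.0000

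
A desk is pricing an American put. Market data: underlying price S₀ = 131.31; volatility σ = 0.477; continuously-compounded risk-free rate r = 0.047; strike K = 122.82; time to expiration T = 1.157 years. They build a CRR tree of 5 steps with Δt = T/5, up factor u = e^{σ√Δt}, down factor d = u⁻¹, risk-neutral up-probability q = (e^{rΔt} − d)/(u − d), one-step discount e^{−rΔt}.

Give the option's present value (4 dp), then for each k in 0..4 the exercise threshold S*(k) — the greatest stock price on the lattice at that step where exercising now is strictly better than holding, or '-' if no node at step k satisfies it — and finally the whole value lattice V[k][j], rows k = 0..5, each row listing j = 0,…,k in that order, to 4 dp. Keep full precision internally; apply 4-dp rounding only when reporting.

params: Δt=0.23140 u=1.25792 d=0.79497 q=0.46651 e^(-rΔt)=0.98918
t_5 payoffs: 81.1293 56.8505 18.4331 0.0000 0.0000 0.0000
t_4: node(4,0) S=52.4435 payoff=70.3765 vs cont=69.0480 → 70.3765 [stop]  node(4,1) S=82.9840 payoff=39.8360 vs cont=38.5074 → 39.8360 [stop]  node(4,2) S=131.3100 payoff=0.0000 vs cont=9.7275 → 9.7275 [wait]  node(4,3) S=207.7787 payoff=0.0000 vs cont=0.0000 → 0.0000 [wait]  node(4,4) S=328.7792 payoff=0.0000 vs cont=0.0000 → 0.0000 [wait]  ⇒ S*(4)=82.9840
t_3: node(3,0) S=65.9695 payoff=56.8505 vs cont=55.5220 → 56.8505 [stop]  node(3,1) S=104.3869 payoff=18.4331 vs cont=25.5112 → 25.5112 [wait]  node(3,2) S=165.1769 payoff=0.0000 vs cont=5.1334 → 5.1334 [wait]  node(3,3) S=261.3682 payoff=0.0000 vs cont=0.0000 → 0.0000 [wait]  ⇒ S*(3)=65.9695
t_2: node(2,0) S=82.9840 payoff=39.8360 vs cont=41.7737 → 41.7737 [wait]  node(2,1) S=131.3100 payoff=0.0000 vs cont=15.8317 → 15.8317 [wait]  node(2,2) S=207.7787 payoff=0.0000 vs cont=2.7090 → 2.7090 [wait]  ⇒ S*(2)=-
t_1: node(1,0) S=104.3869 payoff=18.4331 vs cont=29.3506 → 29.3506 [wait]  node(1,1) S=165.1769 payoff=0.0000 vs cont=9.6049 → 9.6049 [wait]  ⇒ S*(1)=-
t_0: node(0,0) S=131.3100 payoff=0.0000 vs cont=19.9213 → 19.9213 [wait]  ⇒ S*(0)=-

price = 19.9213
boundary = - - - 65.9695 82.9840
tree:
19.9213
29.3506 9.6049
41.7737 15.8317 2.7090
56.8505 25.5112 5.1334 0.0000
70.3765 39.8360 9.7275 0.0000 0.0000
81.1293 56.8505 18.4331 0.0000 0.0000 0.0000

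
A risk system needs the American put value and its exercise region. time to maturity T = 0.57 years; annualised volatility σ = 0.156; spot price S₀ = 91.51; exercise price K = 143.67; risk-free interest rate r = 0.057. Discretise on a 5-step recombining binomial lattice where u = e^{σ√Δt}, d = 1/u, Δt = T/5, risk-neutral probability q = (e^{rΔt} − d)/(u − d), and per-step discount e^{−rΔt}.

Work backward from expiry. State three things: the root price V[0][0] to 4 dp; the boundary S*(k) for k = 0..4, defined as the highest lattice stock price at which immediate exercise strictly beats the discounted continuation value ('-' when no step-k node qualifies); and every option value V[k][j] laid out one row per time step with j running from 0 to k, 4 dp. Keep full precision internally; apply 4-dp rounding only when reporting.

price = 52.1600
boundary = 91.5100 96.4592 101.6760 107.1750 112.9714
tree:
52.1600
56.8552 47.2108
61.3096 52.1600 41.9940
65.5354 56.8552 47.2108 36.4950
69.5444 61.3096 52.1600 41.9940 30.6986
73.3476 65.5354 56.8552 47.2108 36.4950 24.5887

Δt=0.11400, u=1.05408, d=0.94869, q=0.54869, disc=e^(-rΔt)=0.99352
k=5 terminal: V=max(K-S,0) → 73.3476 65.5354 56.8552 47.2108 36.4950 24.5887
k=4: j=0 S=74.1256 intr=69.5444 cont=68.6138 V=69.5444[EX]; j=1 S=82.3604 intr=61.3096 cont=60.3790 V=61.3096[EX]; j=2 S=91.5100 intr=52.1600 cont=51.2295 V=52.1600[EX]; j=3 S=101.6760 intr=41.9940 cont=41.0634 V=41.9940[EX]; j=4 S=112.9714 intr=30.6986 cont=29.7680 V=30.6986[EX]  S*(4)=112.9714
k=3: j=0 S=78.1346 intr=65.5354 cont=64.6048 V=65.5354[EX]; j=1 S=86.8148 intr=56.8552 cont=55.9247 V=56.8552[EX]; j=2 S=96.4592 intr=47.2108 cont=46.2803 V=47.2108[EX]; j=3 S=107.1750 intr=36.4950 cont=35.5644 V=36.4950[EX]  S*(3)=107.1750
k=2: j=0 S=82.3604 intr=61.3096 cont=60.3790 V=61.3096[EX]; j=1 S=91.5100 intr=52.1600 cont=51.2295 V=52.1600[EX]; j=2 S=101.6760 intr=41.9940 cont=41.0634 V=41.9940[EX]  S*(2)=101.6760
k=1: j=0 S=86.8148 intr=56.8552 cont=55.9247 V=56.8552[EX]; j=1 S=96.4592 intr=47.2108 cont=46.2803 V=47.2108[EX]  S*(1)=96.4592
k=0: j=0 S=91.5100 intr=52.1600 cont=51.2295 V=52.1600[EX]  S*(0)=91.5100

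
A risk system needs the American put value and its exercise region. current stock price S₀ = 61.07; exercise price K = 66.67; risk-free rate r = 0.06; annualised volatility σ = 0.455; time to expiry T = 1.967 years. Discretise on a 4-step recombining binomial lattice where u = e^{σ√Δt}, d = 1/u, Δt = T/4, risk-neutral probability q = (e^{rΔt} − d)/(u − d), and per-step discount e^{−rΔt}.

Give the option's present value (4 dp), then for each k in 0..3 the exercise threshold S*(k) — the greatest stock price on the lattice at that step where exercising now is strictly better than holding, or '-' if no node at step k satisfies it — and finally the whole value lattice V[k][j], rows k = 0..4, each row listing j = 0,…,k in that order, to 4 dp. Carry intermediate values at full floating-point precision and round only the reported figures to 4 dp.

params: Δt=0.49175 u=1.37585 d=0.72683 q=0.46704 e^(-rΔt)=0.97093
t_4 payoffs: 49.6269 34.4082 5.6000 0.0000 0.0000
t_3: node(3,0) S=23.4487 payoff=43.2213 vs cont=41.2829 → 43.2213 [stop]  node(3,1) S=44.3873 payoff=22.2827 vs cont=20.3444 → 22.2827 [stop]  node(3,2) S=84.0229 payoff=0.0000 vs cont=2.8978 → 2.8978 [wait]  node(3,3) S=159.0511 payoff=0.0000 vs cont=0.0000 → 0.0000 [wait]  ⇒ S*(3)=44.3873
t_2: node(2,0) S=32.2618 payoff=34.4082 vs cont=32.4698 → 34.4082 [stop]  node(2,1) S=61.0700 payoff=5.6000 vs cont=12.8446 → 12.8446 [wait]  node(2,2) S=115.6025 payoff=0.0000 vs cont=1.4995 → 1.4995 [wait]  ⇒ S*(2)=32.2618
t_1: node(1,0) S=44.3873 payoff=22.2827 vs cont=23.6295 → 23.6295 [wait]  node(1,1) S=84.0229 payoff=0.0000 vs cont=7.3266 → 7.3266 [wait]  ⇒ S*(1)=-
t_0: node(0,0) S=61.0700 payoff=5.6000 vs cont=15.5497 → 15.5497 [wait]  ⇒ S*(0)=-

price = 15.5497
boundary = - - 32.2618 44.3873
tree:
15.5497
23.6295 7.3266
34.4082 12.8446 1.4995
43.2213 22.2827 2.8978 0.0000
49.6269 34.4082 5.6000 0.0000 0.0000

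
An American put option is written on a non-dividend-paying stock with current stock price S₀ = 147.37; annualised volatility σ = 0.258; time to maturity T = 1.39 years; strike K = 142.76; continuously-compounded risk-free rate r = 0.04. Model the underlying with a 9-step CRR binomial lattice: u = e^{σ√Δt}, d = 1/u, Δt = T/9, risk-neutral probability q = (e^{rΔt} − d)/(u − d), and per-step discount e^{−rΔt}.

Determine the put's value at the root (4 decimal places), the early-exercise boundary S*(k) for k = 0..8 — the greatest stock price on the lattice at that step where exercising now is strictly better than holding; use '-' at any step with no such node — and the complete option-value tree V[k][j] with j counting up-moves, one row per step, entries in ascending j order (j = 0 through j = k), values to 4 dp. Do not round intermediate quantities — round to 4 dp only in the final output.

Δt=0.15444, u=1.10671, d=0.90358, q=0.50518, disc=e^(-rΔt)=0.99384
k=9 terminal: V=max(K-S,0) → 83.5900 70.2881 53.9958 34.0407 9.5997 0.0000 0.0000 0.0000 0.0000 0.0000
k=8: j=0 S=65.4840 intr=77.2760 cont=76.3967 V=77.2760[EX]; j=1 S=80.2054 intr=62.5546 cont=61.6753 V=62.5546[EX]; j=2 S=98.2364 intr=44.5236 cont=43.6444 V=44.5236[EX]; j=3 S=120.3208 intr=22.4392 cont=21.5600 V=22.4392[EX]; j=4 S=147.3700 intr=0.0000 cont=4.7208 V=4.7208[hold]; j=5 S=180.5001 intr=0.0000 cont=0.0000 V=0.0000[hold]; j=6 S=221.0782 intr=0.0000 cont=0.0000 V=0.0000[hold]; j=7 S=270.7786 intr=0.0000 cont=0.0000 V=0.0000[hold]; j=8 S=331.6521 intr=0.0000 cont=0.0000 V=0.0000[hold]  S*(8)=120.3208
k=7: j=0 S=72.4719 intr=70.2881 cont=69.4089 V=70.2881[EX]; j=1 S=88.7642 intr=53.9958 cont=53.1165 V=53.9958[EX]; j=2 S=108.7193 intr=34.0407 cont=33.1615 V=34.0407[EX]; j=3 S=133.1603 intr=9.5997 cont=13.4052 V=13.4052[hold]; j=4 S=163.0960 intr=0.0000 cont=2.3216 V=2.3216[hold]; j=5 S=199.7615 intr=0.0000 cont=0.0000 V=0.0000[hold]; j=6 S=244.6697 intr=0.0000 cont=0.0000 V=0.0000[hold]; j=7 S=299.6736 intr=0.0000 cont=0.0000 V=0.0000[hold]  S*(7)=108.7193
k=6: j=0 S=80.2054 intr=62.5546 cont=61.6753 V=62.5546[EX]; j=1 S=98.2364 intr=44.5236 cont=43.6444 V=44.5236[EX]; j=2 S=120.3208 intr=22.4392 cont=23.4706 V=23.4706[hold]; j=3 S=147.3700 intr=0.0000 cont=7.7579 V=7.7579[hold]; j=4 S=180.5001 intr=0.0000 cont=1.1417 V=1.1417[hold]; j=5 S=221.0782 intr=0.0000 cont=0.0000 V=0.0000[hold]; j=6 S=270.7786 intr=0.0000 cont=0.0000 V=0.0000[hold]  S*(6)=98.2364
k=5: j=0 S=88.7642 intr=53.9958 cont=53.1165 V=53.9958[EX]; j=1 S=108.7193 intr=34.0407 cont=33.6794 V=34.0407[EX]; j=2 S=133.1603 intr=9.5997 cont=15.4372 V=15.4372[hold]; j=3 S=163.0960 intr=0.0000 cont=4.3883 V=4.3883[hold]; j=4 S=199.7615 intr=0.0000 cont=0.5615 V=0.5615[hold]; j=5 S=244.6697 intr=0.0000 cont=0.0000 V=0.0000[hold]  S*(5)=108.7193
k=4: j=0 S=98.2364 intr=44.5236 cont=43.6444 V=44.5236[EX]; j=1 S=120.3208 intr=22.4392 cont=24.4908 V=24.4908[hold]; j=2 S=147.3700 intr=0.0000 cont=9.7948 V=9.7948[hold]; j=3 S=180.5001 intr=0.0000 cont=2.4399 V=2.4399[hold]; j=4 S=221.0782 intr=0.0000 cont=0.2761 V=0.2761[hold]  S*(4)=98.2364
k=3: j=0 S=108.7193 intr=34.0407 cont=34.1916 V=34.1916[hold]; j=1 S=133.1603 intr=9.5997 cont=16.9616 V=16.9616[hold]; j=2 S=163.0960 intr=0.0000 cont=6.0418 V=6.0418[hold]; j=3 S=199.7615 intr=0.0000 cont=1.3385 V=1.3385[hold]  S*(3)=-
k=2: j=0 S=120.3208 intr=22.4392 cont=25.3304 V=25.3304[hold]; j=1 S=147.3700 intr=0.0000 cont=11.3747 V=11.3747[hold]; j=2 S=180.5001 intr=0.0000 cont=3.6432 V=3.6432[hold]  S*(2)=-
k=1: j=0 S=133.1603 intr=9.5997 cont=18.1676 V=18.1676[hold]; j=1 S=163.0960 intr=0.0000 cont=7.4229 V=7.4229[hold]  S*(1)=-
k=0: j=0 S=147.3700 intr=0.0000 cont=12.6611 V=12.6611[hold]  S*(0)=-

price = 12.6611
boundary = - - - - 98.2364 108.7193 98.2364 108.7193 120.3208
tree:
12.6611
18.1676 7.4229
25.3304 11.3747 3.6432
34.1916 16.9616 6.0418 1.3385
44.5236 24.4908 9.7948 2.4399 0.2761
53.9958 34.0407 15.4372 4.3883 0.5615 0.0000
62.5546 44.5236 23.4706 7.7579 1.1417 0.0000 0.0000
70.2881 53.9958 34.0407 13.4052 2.3216 0.0000 0.0000 0.0000
77.2760 62.5546 44.5236 22.4392 4.7208 0.0000 0.0000 0.0000 0.0000
83.5900 70.2881 53.9958 34.0407 9.5997 0.0000 0.0000 0.0000 0.0000 0.0000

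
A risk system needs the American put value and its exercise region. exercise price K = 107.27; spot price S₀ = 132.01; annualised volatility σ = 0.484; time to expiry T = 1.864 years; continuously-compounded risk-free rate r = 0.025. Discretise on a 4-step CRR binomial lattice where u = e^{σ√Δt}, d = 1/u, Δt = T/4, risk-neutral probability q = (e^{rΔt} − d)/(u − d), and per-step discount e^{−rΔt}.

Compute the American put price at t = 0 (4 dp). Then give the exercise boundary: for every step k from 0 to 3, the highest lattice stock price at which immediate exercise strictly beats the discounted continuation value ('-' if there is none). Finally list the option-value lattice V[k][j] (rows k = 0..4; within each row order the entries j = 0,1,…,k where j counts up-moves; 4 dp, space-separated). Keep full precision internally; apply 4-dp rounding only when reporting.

params: Δt=0.46600 u=1.39152 d=0.71864 q=0.43556 e^(-rΔt)=0.98842
t_4 payoffs: 72.0617 39.0948 0.0000 0.0000 0.0000
t_3: node(3,0) S=48.9932 payoff=58.2768 vs cont=57.0344 → 58.2768 [stop]  node(3,1) S=94.8673 payoff=12.4027 vs cont=21.8112 → 21.8112 [wait]  node(3,2) S=183.6949 payoff=0.0000 vs cont=0.0000 → 0.0000 [wait]  node(3,3) S=355.6950 payoff=0.0000 vs cont=0.0000 → 0.0000 [wait]  ⇒ S*(3)=48.9932
t_2: node(2,0) S=68.1752 payoff=39.0948 vs cont=41.9029 → 41.9029 [wait]  node(2,1) S=132.0100 payoff=0.0000 vs cont=12.1685 → 12.1685 [wait]  node(2,2) S=255.6157 payoff=0.0000 vs cont=0.0000 → 0.0000 [wait]  ⇒ S*(2)=-
t_1: node(1,0) S=94.8673 payoff=12.4027 vs cont=28.6165 → 28.6165 [wait]  node(1,1) S=183.6949 payoff=0.0000 vs cont=6.7889 → 6.7889 [wait]  ⇒ S*(1)=-
t_0: node(0,0) S=132.0100 payoff=0.0000 vs cont=18.8880 → 18.8880 [wait]  ⇒ S*(0)=-

price = 18.8880
boundary = - - - 48.9932
tree:
18.8880
28.6165 6.7889
41.9029 12.1685 0.0000
58.2768 21.8112 0.0000 0.0000
72.0617 39.0948 0.0000 0.0000 0.0000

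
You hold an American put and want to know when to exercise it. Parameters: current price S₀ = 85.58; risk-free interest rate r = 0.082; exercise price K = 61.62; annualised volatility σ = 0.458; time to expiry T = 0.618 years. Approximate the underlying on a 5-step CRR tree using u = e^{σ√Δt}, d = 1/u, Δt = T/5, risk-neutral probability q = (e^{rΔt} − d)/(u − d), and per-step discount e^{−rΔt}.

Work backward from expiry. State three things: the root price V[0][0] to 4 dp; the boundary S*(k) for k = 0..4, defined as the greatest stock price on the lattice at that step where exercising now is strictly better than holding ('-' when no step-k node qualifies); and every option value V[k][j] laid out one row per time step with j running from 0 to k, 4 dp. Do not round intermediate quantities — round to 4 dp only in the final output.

price = 2.1761
boundary = - - - - 44.9423
tree:
2.1761
3.7736 0.5674
6.4056 1.1269 0.0000
10.5595 2.2379 0.0000 0.0000
16.6777 4.4443 0.0000 0.0000 0.0000
23.3617 8.8260 0.0000 0.0000 0.0000 0.0000

params: Δt=0.12360 u=1.17471 d=0.85128 q=0.49133 e^(-rΔt)=0.98992
t_5 payoffs: 23.3617 8.8260 0.0000 0.0000 0.0000 0.0000
t_4: node(4,0) S=44.9423 payoff=16.6777 vs cont=16.0563 → 16.6777 [stop]  node(4,1) S=62.0174 payoff=0.0000 vs cont=4.4443 → 4.4443 [wait]  node(4,2) S=85.5800 payoff=0.0000 vs cont=0.0000 → 0.0000 [wait]  node(4,3) S=118.0948 payoff=0.0000 vs cont=0.0000 → 0.0000 [wait]  node(4,4) S=162.9631 payoff=0.0000 vs cont=0.0000 → 0.0000 [wait]  ⇒ S*(4)=44.9423
t_3: node(3,0) S=52.7940 payoff=8.8260 vs cont=10.5595 → 10.5595 [wait]  node(3,1) S=72.8523 payoff=0.0000 vs cont=2.2379 → 2.2379 [wait]  node(3,2) S=100.5314 payoff=0.0000 vs cont=0.0000 → 0.0000 [wait]  node(3,3) S=138.7267 payoff=0.0000 vs cont=0.0000 → 0.0000 [wait]  ⇒ S*(3)=-
t_2: node(2,0) S=62.0174 payoff=0.0000 vs cont=6.4056 → 6.4056 [wait]  node(2,1) S=85.5800 payoff=0.0000 vs cont=1.1269 → 1.1269 [wait]  node(2,2) S=118.0948 payoff=0.0000 vs cont=0.0000 → 0.0000 [wait]  ⇒ S*(2)=-
t_1: node(1,0) S=72.8523 payoff=0.0000 vs cont=3.7736 → 3.7736 [wait]  node(1,1) S=100.5314 payoff=0.0000 vs cont=0.5674 → 0.5674 [wait]  ⇒ S*(1)=-
t_0: node(0,0) S=85.5800 payoff=0.0000 vs cont=2.1761 → 2.1761 [wait]  ⇒ S*(0)=-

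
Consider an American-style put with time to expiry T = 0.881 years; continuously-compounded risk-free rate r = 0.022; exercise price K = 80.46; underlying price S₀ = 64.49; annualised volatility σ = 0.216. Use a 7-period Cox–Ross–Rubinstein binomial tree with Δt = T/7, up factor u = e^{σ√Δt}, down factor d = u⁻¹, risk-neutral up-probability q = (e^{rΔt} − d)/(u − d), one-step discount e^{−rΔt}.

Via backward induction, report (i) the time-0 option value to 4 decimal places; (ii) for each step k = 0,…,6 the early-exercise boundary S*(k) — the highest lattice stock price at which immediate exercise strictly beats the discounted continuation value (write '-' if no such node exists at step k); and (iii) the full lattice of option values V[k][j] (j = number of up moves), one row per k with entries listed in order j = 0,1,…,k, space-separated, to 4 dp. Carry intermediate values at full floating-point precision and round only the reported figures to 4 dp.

price = 16.2373
boundary = - 59.7328 55.3265 59.7328 64.4900 69.6261 64.4900
tree:
16.2373
20.7272 11.8182
25.1335 16.0009 7.6832
29.2147 20.7272 11.3432 4.0502
32.9949 25.1335 15.9700 6.7595 1.3517
36.4962 29.2147 20.7272 10.8339 2.7051 0.0000
39.7393 32.9949 25.1335 15.9700 5.4136 0.0000 0.0000
42.7431 36.4962 29.2147 20.7272 10.8339 0.0000 0.0000 0.0000

Δt=0.12586, u=1.07964, d=0.92623, q=0.49893, disc=e^(-rΔt)=0.99723
k=7 terminal: V=max(K-S,0) → 42.7431 36.4962 29.2147 20.7272 10.8339 0.0000 0.0000 0.0000
k=6: j=0 S=40.7207 intr=39.7393 cont=39.5168 V=39.7393[EX]; j=1 S=47.4651 intr=32.9949 cont=32.7724 V=32.9949[EX]; j=2 S=55.3265 intr=25.1335 cont=24.9110 V=25.1335[EX]; j=3 S=64.4900 intr=15.9700 cont=15.7475 V=15.9700[EX]; j=4 S=75.1712 intr=5.2888 cont=5.4136 V=5.4136[hold]; j=5 S=87.6215 intr=0.0000 cont=0.0000 V=0.0000[hold]; j=6 S=102.1338 intr=0.0000 cont=0.0000 V=0.0000[hold]  S*(6)=64.4900
k=5: j=0 S=43.9638 intr=36.4962 cont=36.2738 V=36.4962[EX]; j=1 S=51.2453 intr=29.2147 cont=28.9923 V=29.2147[EX]; j=2 S=59.7328 intr=20.7272 cont=20.5047 V=20.7272[EX]; j=3 S=69.6261 intr=10.8339 cont=10.6735 V=10.8339[EX]; j=4 S=81.1579 intr=0.0000 cont=2.7051 V=2.7051[hold]; j=5 S=94.5997 intr=0.0000 cont=0.0000 V=0.0000[hold]  S*(5)=69.6261
k=4: j=0 S=47.4651 intr=32.9949 cont=32.7724 V=32.9949[EX]; j=1 S=55.3265 intr=25.1335 cont=24.9110 V=25.1335[EX]; j=2 S=64.4900 intr=15.9700 cont=15.7475 V=15.9700[EX]; j=3 S=75.1712 intr=5.2888 cont=6.7595 V=6.7595[hold]; j=4 S=87.6215 intr=0.0000 cont=1.3517 V=1.3517[hold]  S*(4)=64.4900
k=3: j=0 S=51.2453 intr=29.2147 cont=28.9923 V=29.2147[EX]; j=1 S=59.7328 intr=20.7272 cont=20.5047 V=20.7272[EX]; j=2 S=69.6261 intr=10.8339 cont=11.3432 V=11.3432[hold]; j=3 S=81.1579 intr=0.0000 cont=4.0502 V=4.0502[hold]  S*(3)=59.7328
k=2: j=0 S=55.3265 intr=25.1335 cont=24.9110 V=25.1335[EX]; j=1 S=64.4900 intr=15.9700 cont=16.0009 V=16.0009[hold]; j=2 S=75.1712 intr=5.2888 cont=7.6832 V=7.6832[hold]  S*(2)=55.3265
k=1: j=0 S=59.7328 intr=20.7272 cont=20.5201 V=20.7272[EX]; j=1 S=69.6261 intr=10.8339 cont=11.8182 V=11.8182[hold]  S*(1)=59.7328
k=0: j=0 S=64.4900 intr=15.9700 cont=16.2373 V=16.2373[hold]  S*(0)=-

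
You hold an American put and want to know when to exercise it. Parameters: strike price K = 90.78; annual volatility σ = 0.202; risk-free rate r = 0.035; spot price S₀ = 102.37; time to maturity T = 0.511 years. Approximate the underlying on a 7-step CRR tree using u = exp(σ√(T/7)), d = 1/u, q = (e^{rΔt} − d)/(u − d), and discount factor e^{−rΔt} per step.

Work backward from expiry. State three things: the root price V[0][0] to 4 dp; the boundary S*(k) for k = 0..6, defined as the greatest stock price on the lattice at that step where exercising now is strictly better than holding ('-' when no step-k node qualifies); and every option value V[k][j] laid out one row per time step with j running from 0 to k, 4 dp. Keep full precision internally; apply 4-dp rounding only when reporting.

params: Δt=0.07300 u=1.05609 d=0.94689 q=0.50978 e^(-rΔt)=0.99745
t_7 payoffs: 20.9159 12.8581 3.8710 0.0000 0.0000 0.0000 0.0000 0.0000
t_6: node(6,0) S=73.7831 payoff=16.9969 vs cont=16.7653 → 16.9969 [stop]  node(6,1) S=82.2928 payoff=8.4872 vs cont=8.2555 → 8.4872 [stop]  node(6,2) S=91.7841 payoff=0.0000 vs cont=1.8928 → 1.8928 [wait]  node(6,3) S=102.3700 payoff=0.0000 vs cont=0.0000 → 0.0000 [wait]  node(6,4) S=114.1768 payoff=0.0000 vs cont=0.0000 → 0.0000 [wait]  node(6,5) S=127.3454 payoff=0.0000 vs cont=0.0000 → 0.0000 [wait]  node(6,6) S=142.0328 payoff=0.0000 vs cont=0.0000 → 0.0000 [wait]  ⇒ S*(6)=82.2928
t_5: node(5,0) S=77.9219 payoff=12.8581 vs cont=12.6265 → 12.8581 [stop]  node(5,1) S=86.9090 payoff=3.8710 vs cont=5.1124 → 5.1124 [wait]  node(5,2) S=96.9326 payoff=0.0000 vs cont=0.9255 → 0.9255 [wait]  node(5,3) S=108.1124 payoff=0.0000 vs cont=0.0000 → 0.0000 [wait]  node(5,4) S=120.5815 payoff=0.0000 vs cont=0.0000 → 0.0000 [wait]  node(5,5) S=134.4888 payoff=0.0000 vs cont=0.0000 → 0.0000 [wait]  ⇒ S*(5)=77.9219
t_4: node(4,0) S=82.2928 payoff=8.4872 vs cont=8.8867 → 8.8867 [wait]  node(4,1) S=91.7841 payoff=0.0000 vs cont=2.9704 → 2.9704 [wait]  node(4,2) S=102.3700 payoff=0.0000 vs cont=0.4525 → 0.4525 [wait]  node(4,3) S=114.1768 payoff=0.0000 vs cont=0.0000 → 0.0000 [wait]  node(4,4) S=127.3454 payoff=0.0000 vs cont=0.0000 → 0.0000 [wait]  ⇒ S*(4)=-
t_3: node(3,0) S=86.9090 payoff=3.8710 vs cont=5.8557 → 5.8557 [wait]  node(3,1) S=96.9326 payoff=0.0000 vs cont=1.6825 → 1.6825 [wait]  node(3,2) S=108.1124 payoff=0.0000 vs cont=0.2213 → 0.2213 [wait]  node(3,3) S=120.5815 payoff=0.0000 vs cont=0.0000 → 0.0000 [wait]  ⇒ S*(3)=-
t_2: node(2,0) S=91.7841 payoff=0.0000 vs cont=3.7188 → 3.7188 [wait]  node(2,1) S=102.3700 payoff=0.0000 vs cont=0.9352 → 0.9352 [wait]  node(2,2) S=114.1768 payoff=0.0000 vs cont=0.1082 → 0.1082 [wait]  ⇒ S*(2)=-
t_1: node(1,0) S=96.9326 payoff=0.0000 vs cont=2.2939 → 2.2939 [wait]  node(1,1) S=108.1124 payoff=0.0000 vs cont=0.5123 → 0.5123 [wait]  ⇒ S*(1)=-
t_0: node(0,0) S=102.3700 payoff=0.0000 vs cont=1.3821 → 1.3821 [wait]  ⇒ S*(0)=-

price = 1.3821
boundary = - - - - - 77.9219 82.2928
tree:
1.3821
2.2939 0.5123
3.7188 0.9352 0.1082
5.8557 1.6825 0.2213 0.0000
8.8867 2.9704 0.4525 0.0000 0.0000
12.8581 5.1124 0.9255 0.0000 0.0000 0.0000
16.9969 8.4872 1.8928 0.0000 0.0000 0.0000 0.0000
20.9159 12.8581 3.8710 0.0000 0.0000 0.0000 0.0000 0.0000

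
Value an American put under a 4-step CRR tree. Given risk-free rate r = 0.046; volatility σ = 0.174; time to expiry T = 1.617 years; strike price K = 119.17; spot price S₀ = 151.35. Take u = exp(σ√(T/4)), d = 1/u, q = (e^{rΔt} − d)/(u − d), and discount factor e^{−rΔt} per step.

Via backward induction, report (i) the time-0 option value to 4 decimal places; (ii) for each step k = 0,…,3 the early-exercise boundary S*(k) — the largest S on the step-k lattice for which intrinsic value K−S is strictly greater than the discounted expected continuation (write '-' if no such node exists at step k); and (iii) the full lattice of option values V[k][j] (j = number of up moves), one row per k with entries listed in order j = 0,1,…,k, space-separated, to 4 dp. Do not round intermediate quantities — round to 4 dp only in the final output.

price = 0.8686
boundary = - - - 108.6035
tree:
0.8686
1.9977 0.0000
4.5944 0.0000 0.0000
10.5665 0.0000 0.0000 0.0000
21.9405 0.0000 0.0000 0.0000 0.0000

params: Δt=0.40425 u=1.11698 d=0.89527 q=0.55703 e^(-rΔt)=0.98158
t_4 payoffs: 21.9405 0.0000 0.0000 0.0000 0.0000
t_3: node(3,0) S=108.6035 payoff=10.5665 vs cont=9.5400 → 10.5665 [stop]  node(3,1) S=135.4991 payoff=0.0000 vs cont=0.0000 → 0.0000 [wait]  node(3,2) S=169.0552 payoff=0.0000 vs cont=0.0000 → 0.0000 [wait]  node(3,3) S=210.9215 payoff=0.0000 vs cont=0.0000 → 0.0000 [wait]  ⇒ S*(3)=108.6035
t_2: node(2,0) S=121.3082 payoff=0.0000 vs cont=4.5944 → 4.5944 [wait]  node(2,1) S=151.3500 payoff=0.0000 vs cont=0.0000 → 0.0000 [wait]  node(2,2) S=188.8316 payoff=0.0000 vs cont=0.0000 → 0.0000 [wait]  ⇒ S*(2)=-
t_1: node(1,0) S=135.4991 payoff=0.0000 vs cont=1.9977 → 1.9977 [wait]  node(1,1) S=169.0552 payoff=0.0000 vs cont=0.0000 → 0.0000 [wait]  ⇒ S*(1)=-
t_0: node(0,0) S=151.3500 payoff=0.0000 vs cont=0.8686 → 0.8686 [wait]  ⇒ S*(0)=-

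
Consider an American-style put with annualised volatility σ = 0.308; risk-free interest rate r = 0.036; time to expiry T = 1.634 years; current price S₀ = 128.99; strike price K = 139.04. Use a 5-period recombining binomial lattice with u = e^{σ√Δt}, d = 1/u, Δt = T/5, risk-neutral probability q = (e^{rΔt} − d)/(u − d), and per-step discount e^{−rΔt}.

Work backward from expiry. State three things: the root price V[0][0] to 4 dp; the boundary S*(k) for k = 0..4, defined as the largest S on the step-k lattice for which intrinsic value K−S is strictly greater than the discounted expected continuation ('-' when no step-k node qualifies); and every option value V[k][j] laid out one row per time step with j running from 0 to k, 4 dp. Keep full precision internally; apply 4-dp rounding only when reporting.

Δt=0.32680  u=1.19252  d=0.83856  q=0.48953  discount=0.98830
step 5 (expiry): payoffs max(K−S,0) = 85.5566 62.9804 30.8745 0.0000 0.0000 0.0000
step 4: (k=4,j=0): S=63.7803, (K−S)⁺=75.2597, hold=73.6335 ⇒ V=75.2597 exercise | (k=4,j=1): S=90.7029, (K−S)⁺=48.3371, hold=46.7109 ⇒ V=48.3371 exercise | (k=4,j=2): S=128.9900, (K−S)⁺=10.0500, hold=15.5762 ⇒ V=15.5762 continue | (k=4,j=3): S=183.4386, (K−S)⁺=0.0000, hold=0.0000 ⇒ V=0.0000 continue | (k=4,j=4): S=260.8708, (K−S)⁺=0.0000, hold=0.0000 ⇒ V=0.0000 continue  boundary S*=90.7029
step 3: (k=3,j=0): S=76.0596, (K−S)⁺=62.9804, hold=61.3542 ⇒ V=62.9804 exercise | (k=3,j=1): S=108.1655, (K−S)⁺=30.8745, hold=31.9219 ⇒ V=31.9219 continue | (k=3,j=2): S=153.8238, (K−S)⁺=0.0000, hold=7.8582 ⇒ V=7.8582 continue | (k=3,j=3): S=218.7551, (K−S)⁺=0.0000, hold=0.0000 ⇒ V=0.0000 continue  boundary S*=76.0596
step 2: (k=2,j=0): S=90.7029, (K−S)⁺=48.3371, hold=47.2176 ⇒ V=48.3371 exercise | (k=2,j=1): S=128.9900, (K−S)⁺=10.0500, hold=19.9065 ⇒ V=19.9065 continue | (k=2,j=2): S=183.4386, (K−S)⁺=0.0000, hold=3.9645 ⇒ V=3.9645 continue  boundary S*=90.7029
step 1: (k=1,j=0): S=108.1655, (K−S)⁺=30.8745, hold=34.0169 ⇒ V=34.0169 continue | (k=1,j=1): S=153.8238, (K−S)⁺=0.0000, hold=11.9609 ⇒ V=11.9609 continue  boundary S*=-
step 0: (k=0,j=0): S=128.9900, (K−S)⁺=10.0500, hold=22.9483 ⇒ V=22.9483 continue  boundary S*=-

price = 22.9483
boundary = - - 90.7029 76.0596 90.7029
tree:
22.9483
34.0169 11.9609
48.3371 19.9065 3.9645
62.9804 31.9219 7.8582 0.0000
75.2597 48.3371 15.5762 0.0000 0.0000
85.5566 62.9804 30.8745 0.0000 0.0000 0.0000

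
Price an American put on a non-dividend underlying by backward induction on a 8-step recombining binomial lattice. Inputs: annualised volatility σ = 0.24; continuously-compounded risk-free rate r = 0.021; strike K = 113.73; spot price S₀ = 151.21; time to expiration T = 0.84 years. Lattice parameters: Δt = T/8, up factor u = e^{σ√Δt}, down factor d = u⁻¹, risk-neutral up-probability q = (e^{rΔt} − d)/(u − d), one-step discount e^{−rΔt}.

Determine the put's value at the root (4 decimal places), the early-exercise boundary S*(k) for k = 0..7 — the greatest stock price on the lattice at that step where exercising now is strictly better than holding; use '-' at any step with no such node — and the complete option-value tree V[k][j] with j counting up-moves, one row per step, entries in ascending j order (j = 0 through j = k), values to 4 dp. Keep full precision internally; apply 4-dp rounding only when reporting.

price = 1.1040
boundary = - - - - - - 94.8272 102.4961
tree:
1.1040
1.8691 0.3276
3.1175 0.6025 0.0483
5.1055 1.1013 0.0959 0.0000
8.1704 1.9982 0.1902 0.0000 0.0000
12.6873 3.5941 0.3773 0.0000 0.0000 0.0000
18.9028 6.3963 0.7484 0.0000 0.0000 0.0000 0.0000
25.9979 11.2339 1.4845 0.0000 0.0000 0.0000 0.0000 0.0000
32.5622 18.9028 2.9447 0.0000 0.0000 0.0000 0.0000 0.0000 0.0000

params: Δt=0.10500 u=1.08087 d=0.92518 q=0.49475 e^(-rΔt)=0.99780
t_8 payoffs: 32.5622 18.9028 2.9447 0.0000 0.0000 0.0000 0.0000 0.0000 0.0000
t_7: node(7,0) S=87.7321 payoff=25.9979 vs cont=25.7474 → 25.9979 [stop]  node(7,1) S=102.4961 payoff=11.2339 vs cont=10.9834 → 11.2339 [stop]  node(7,2) S=119.7448 payoff=0.0000 vs cont=1.4845 → 1.4845 [wait]  node(7,3) S=139.8962 payoff=0.0000 vs cont=0.0000 → 0.0000 [wait]  node(7,4) S=163.4388 payoff=0.0000 vs cont=0.0000 → 0.0000 [wait]  node(7,5) S=190.9433 payoff=0.0000 vs cont=0.0000 → 0.0000 [wait]  node(7,6) S=223.0763 payoff=0.0000 vs cont=0.0000 → 0.0000 [wait]  node(7,7) S=260.6170 payoff=0.0000 vs cont=0.0000 → 0.0000 [wait]  ⇒ S*(7)=102.4961
t_6: node(6,0) S=94.8272 payoff=18.9028 vs cont=18.6523 → 18.9028 [stop]  node(6,1) S=110.7853 payoff=2.9447 vs cont=6.3963 → 6.3963 [wait]  node(6,2) S=129.4289 payoff=0.0000 vs cont=0.7484 → 0.7484 [wait]  node(6,3) S=151.2100 payoff=0.0000 vs cont=0.0000 → 0.0000 [wait]  node(6,4) S=176.6565 payoff=0.0000 vs cont=0.0000 → 0.0000 [wait]  node(6,5) S=206.3854 payoff=0.0000 vs cont=0.0000 → 0.0000 [wait]  node(6,6) S=241.1172 payoff=0.0000 vs cont=0.0000 → 0.0000 [wait]  ⇒ S*(6)=94.8272
t_5: node(5,0) S=102.4961 payoff=11.2339 vs cont=12.6873 → 12.6873 [wait]  node(5,1) S=119.7448 payoff=0.0000 vs cont=3.5941 → 3.5941 [wait]  node(5,2) S=139.8962 payoff=0.0000 vs cont=0.3773 → 0.3773 [wait]  node(5,3) S=163.4388 payoff=0.0000 vs cont=0.0000 → 0.0000 [wait]  node(5,4) S=190.9433 payoff=0.0000 vs cont=0.0000 → 0.0000 [wait]  node(5,5) S=223.0763 payoff=0.0000 vs cont=0.0000 → 0.0000 [wait]  ⇒ S*(5)=-
t_4: node(4,0) S=110.7853 payoff=2.9447 vs cont=8.1704 → 8.1704 [wait]  node(4,1) S=129.4289 payoff=0.0000 vs cont=1.9982 → 1.9982 [wait]  node(4,2) S=151.2100 payoff=0.0000 vs cont=0.1902 → 0.1902 [wait]  node(4,3) S=176.6565 payoff=0.0000 vs cont=0.0000 → 0.0000 [wait]  node(4,4) S=206.3854 payoff=0.0000 vs cont=0.0000 → 0.0000 [wait]  ⇒ S*(4)=-
t_3: node(3,0) S=119.7448 payoff=0.0000 vs cont=5.1055 → 5.1055 [wait]  node(3,1) S=139.8962 payoff=0.0000 vs cont=1.1013 → 1.1013 [wait]  node(3,2) S=163.4388 payoff=0.0000 vs cont=0.0959 → 0.0959 [wait]  node(3,3) S=190.9433 payoff=0.0000 vs cont=0.0000 → 0.0000 [wait]  ⇒ S*(3)=-
t_2: node(2,0) S=129.4289 payoff=0.0000 vs cont=3.1175 → 3.1175 [wait]  node(2,1) S=151.2100 payoff=0.0000 vs cont=0.6025 → 0.6025 [wait]  node(2,2) S=176.6565 payoff=0.0000 vs cont=0.0483 → 0.0483 [wait]  ⇒ S*(2)=-
t_1: node(1,0) S=139.8962 payoff=0.0000 vs cont=1.8691 → 1.8691 [wait]  node(1,1) S=163.4388 payoff=0.0000 vs cont=0.3276 → 0.3276 [wait]  ⇒ S*(1)=-
t_0: node(0,0) S=151.2100 payoff=0.0000 vs cont=1.1040 → 1.1040 [wait]  ⇒ S*(0)=-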